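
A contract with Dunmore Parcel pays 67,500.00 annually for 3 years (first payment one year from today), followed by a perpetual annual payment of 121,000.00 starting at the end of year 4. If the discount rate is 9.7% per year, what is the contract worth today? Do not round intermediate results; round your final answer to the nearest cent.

PV of 3-year annuity: 67,500.00 × [1 − (1+0.097)^−3] / 0.097 = 168753.05853
Perpetuity value at year 3: 121,000.00 / 0.097 = 1247422.68041
PV of perpetuity: 1247422.68041 / (1+0.097)^3 = 944917.19772
Total PV = 168753.05853 + 944917.19772 = 1113670.25625

1113670.26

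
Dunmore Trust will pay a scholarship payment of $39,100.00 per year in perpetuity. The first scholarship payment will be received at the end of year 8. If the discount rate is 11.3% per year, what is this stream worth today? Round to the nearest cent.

$163543.08

Value at end of year 7: C / r = $39,100.00 / 0.113 = $346,017.6991
Discount to today: PV = $346,017.6991 / (1 + 0.113)^7 = $346,017.6991 / 2.115759 = $163,543.08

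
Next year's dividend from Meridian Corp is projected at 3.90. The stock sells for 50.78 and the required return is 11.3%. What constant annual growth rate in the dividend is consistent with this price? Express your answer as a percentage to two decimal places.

P = D₁/(r−g) ⇒ g = r − D₁/P = 0.113 − 3.90/50.78 = 0.036198

3.62%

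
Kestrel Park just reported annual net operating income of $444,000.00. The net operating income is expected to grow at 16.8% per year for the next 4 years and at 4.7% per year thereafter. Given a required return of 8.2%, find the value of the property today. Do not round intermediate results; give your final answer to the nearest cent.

$20193407.44

D_1 = 518592.00000
D_2 = 605715.45600
D_3 = 707475.65261
D_4 = 826331.56225
Terminal value at year 4: TV = D_4×(1+g_2)/(r−g_2) = 865169.14567/0.035 = 24719118.44776
P_0 = D_1/(1+r)^1 + D_2/(1+r)^2 + D_3/(1+r)^3 + D_4/(1+r)^4 + TV/(1+r)^4
    = 479290.20333 + 517385.35812 + 558508.40877 + 602900.01981 + 18035323.44985 = 20193407.43988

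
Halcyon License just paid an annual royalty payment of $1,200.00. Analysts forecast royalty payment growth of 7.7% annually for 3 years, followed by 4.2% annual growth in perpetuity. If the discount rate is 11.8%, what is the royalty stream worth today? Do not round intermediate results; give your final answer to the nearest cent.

D_1 = 1292.40000
D_2 = 1391.91480
D_3 = 1499.09224
Terminal value at year 3: TV = D_3×(1+g_2)/(r−g_2) = 1562.05411/0.076 = 20553.34360
P_0 = D_1/(1+r)^1 + D_2/(1+r)^2 + D_3/(1+r)^3 + TV/(1+r)^3
    = 1155.99284 + 1113.59955 + 1072.76092 + 14708.11687 = 18050.47018

$18050.47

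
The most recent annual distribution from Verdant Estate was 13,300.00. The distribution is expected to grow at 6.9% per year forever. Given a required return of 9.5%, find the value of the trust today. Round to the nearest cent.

D₁ = D₀ × (1 + g) = 13,300.00 × 1.069 = 14,217.7000
Growing perpetuity: P = D₁ / (r − g) = 14,217.7000 / (0.095 − 0.069) = 546,834.62

546834.62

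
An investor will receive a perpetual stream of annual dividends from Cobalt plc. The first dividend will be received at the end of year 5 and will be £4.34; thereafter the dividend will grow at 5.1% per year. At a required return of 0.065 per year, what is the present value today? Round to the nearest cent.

£240.97

Value at end of year 4: C₁ / (r − g) = £4.34 / (0.065 − 0.051) = £310.0000
Discount to today: PV = £310.0000 / (1 + 0.065)^4 = £310.0000 / 1.286466 = £240.97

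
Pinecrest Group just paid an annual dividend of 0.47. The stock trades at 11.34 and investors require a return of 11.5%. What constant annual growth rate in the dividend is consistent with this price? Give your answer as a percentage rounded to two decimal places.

7.06%

P = D₀(1+g)/(r−g) ⇒ P(r−g) = D₀(1+g) ⇒ g(P+D₀) = P·r − D₀
g = (P·r − D₀)/(P + D₀) = (11.34×0.115 − 0.47) / (11.34 + 0.47) = 0.070627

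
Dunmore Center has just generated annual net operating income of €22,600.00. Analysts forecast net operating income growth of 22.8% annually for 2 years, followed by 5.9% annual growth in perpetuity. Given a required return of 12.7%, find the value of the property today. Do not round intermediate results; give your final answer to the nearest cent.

D_1 = 27752.80000
D_2 = 34080.43840
Terminal value at year 2: TV = D_2×(1+g_2)/(r−g_2) = 36091.18427/0.068 = 530752.70979
P_0 = D_1/(1+r)^1 + D_2/(1+r)^2 + TV/(1+r)^2
    = 24625.37711 + 26832.26538 + 417873.07414 = 469330.71663

€469330.72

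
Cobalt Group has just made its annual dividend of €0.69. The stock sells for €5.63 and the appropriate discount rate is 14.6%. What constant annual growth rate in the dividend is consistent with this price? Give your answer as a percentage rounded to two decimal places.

2.09%

P = D₀(1+g)/(r−g) ⇒ P(r−g) = D₀(1+g) ⇒ g(P+D₀) = P·r − D₀
g = (P·r − D₀)/(P + D₀) = (€5.63×0.146 − €0.69) / (€5.63 + €0.69) = 0.020883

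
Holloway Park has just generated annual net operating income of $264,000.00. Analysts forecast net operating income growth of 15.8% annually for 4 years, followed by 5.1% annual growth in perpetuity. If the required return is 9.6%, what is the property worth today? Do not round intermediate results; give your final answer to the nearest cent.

$8898011.62

D_1 = 305712.00000
D_2 = 354014.49600
D_3 = 409948.78637
D_4 = 474720.69461
Terminal value at year 4: TV = D_4×(1+g_2)/(r−g_2) = 498931.45004/0.045 = 11087365.55643
P_0 = D_1/(1+r)^1 + D_2/(1+r)^2 + D_3/(1+r)^3 + D_4/(1+r)^4 + TV/(1+r)^4
    = 278934.30657 + 294713.43705 + 311385.18258 + 329000.03780 + 7683978.66052 = 8898011.62451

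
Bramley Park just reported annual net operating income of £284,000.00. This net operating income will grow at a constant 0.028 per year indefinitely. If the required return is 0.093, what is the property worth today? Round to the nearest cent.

D₁ = D₀ × (1 + g) = £284,000.00 × 1.028 = £291,952.0000
Growing perpetuity: P = D₁ / (r − g) = £291,952.0000 / (0.093 − 0.028) = £4,491,569.23

£4491569.23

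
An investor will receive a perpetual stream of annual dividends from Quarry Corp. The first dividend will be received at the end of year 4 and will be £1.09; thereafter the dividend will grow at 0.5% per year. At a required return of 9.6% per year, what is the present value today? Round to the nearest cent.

Value at end of year 3: C₁ / (r − g) = £1.09 / (0.096 − 0.005) = £11.9780
Discount to today: PV = £11.9780 / (1 + 0.096)^3 = £11.9780 / 1.316533 = £9.10

£9.10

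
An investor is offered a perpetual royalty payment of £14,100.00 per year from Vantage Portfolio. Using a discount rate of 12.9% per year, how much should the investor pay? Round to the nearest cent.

£109302.33

Level perpetuity: PV = C / r = £14,100.00 / 0.129 = £109,302.33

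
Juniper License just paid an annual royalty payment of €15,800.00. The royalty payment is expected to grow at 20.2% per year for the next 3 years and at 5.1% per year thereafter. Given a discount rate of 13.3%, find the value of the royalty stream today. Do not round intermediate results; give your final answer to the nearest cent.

€295218.73

D_1 = 18991.60000
D_2 = 22827.90320
D_3 = 27439.13965
Terminal value at year 3: TV = D_3×(1+g_2)/(r−g_2) = 28838.53577/0.082 = 351689.46059
P_0 = D_1/(1+r)^1 + D_2/(1+r)^2 + D_3/(1+r)^3 + TV/(1+r)^3
    = 16762.22418 + 17783.04807 + 18866.04041 + 241807.42039 = 295218.73306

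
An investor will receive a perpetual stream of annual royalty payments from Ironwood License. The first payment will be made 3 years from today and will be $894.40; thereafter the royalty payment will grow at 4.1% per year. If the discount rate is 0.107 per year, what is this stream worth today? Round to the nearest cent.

$11058.41

Value at end of year 2: C₁ / (r − g) = $894.40 / (0.107 − 0.041) = $13,551.5152
Discount to today: PV = $13,551.5152 / (1 + 0.107)^2 = $13,551.5152 / 1.225449 = $11,058.41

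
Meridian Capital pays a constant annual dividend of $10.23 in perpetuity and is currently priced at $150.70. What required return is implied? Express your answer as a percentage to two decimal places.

6.79%

P = C/r ⇒ r = C/P = $10.23/$150.70 = 0.067883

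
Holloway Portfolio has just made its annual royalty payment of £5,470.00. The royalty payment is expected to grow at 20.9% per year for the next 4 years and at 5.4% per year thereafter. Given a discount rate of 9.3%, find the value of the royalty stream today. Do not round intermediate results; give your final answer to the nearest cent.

D_1 = 6613.23000
D_2 = 7995.39507
D_3 = 9666.43264
D_4 = 11686.71706
Terminal value at year 4: TV = D_4×(1+g_2)/(r−g_2) = 12317.79978/0.039 = 315841.02007
P_0 = D_1/(1+r)^1 + D_2/(1+r)^2 + D_3/(1+r)^3 + D_4/(1+r)^4 + TV/(1+r)^4
    = 6050.53065 + 6692.67297 + 7402.96580 + 8188.64195 + 221303.29786 = 249638.10923

£249638.11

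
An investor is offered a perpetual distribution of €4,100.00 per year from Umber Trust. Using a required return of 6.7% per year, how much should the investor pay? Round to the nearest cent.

Level perpetuity: PV = C / r = €4,100.00 / 0.067 = €61,194.03

€61194.03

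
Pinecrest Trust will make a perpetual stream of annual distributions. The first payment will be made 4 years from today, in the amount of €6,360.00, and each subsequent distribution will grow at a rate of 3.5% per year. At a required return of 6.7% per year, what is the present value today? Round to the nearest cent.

€163611.52

Value at end of year 3: C₁ / (r − g) = €6,360.00 / (0.067 − 0.035) = €198,750.0000
Discount to today: PV = €198,750.0000 / (1 + 0.067)^3 = €198,750.0000 / 1.214768 = €163,611.52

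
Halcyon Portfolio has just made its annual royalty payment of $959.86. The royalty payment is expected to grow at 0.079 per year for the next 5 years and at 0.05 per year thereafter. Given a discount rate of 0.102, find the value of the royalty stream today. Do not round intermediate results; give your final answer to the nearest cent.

$21948.90

D_1 = 1035.68894
D_2 = 1117.50837
D_3 = 1205.79153
D_4 = 1301.04906
D_5 = 1403.83193
Terminal value at year 5: TV = D_5×(1+g_2)/(r−g_2) = 1474.02353/0.052 = 28346.60635
P_0 = D_1/(1+r)^1 + D_2/(1+r)^2 + D_3/(1+r)^3 + D_4/(1+r)^4 + D_5/(1+r)^5 + TV/(1+r)^5
    = 939.82662 + 920.21137 + 901.00550 + 882.20049 + 863.78796 + 17441.87220 = 21948.90415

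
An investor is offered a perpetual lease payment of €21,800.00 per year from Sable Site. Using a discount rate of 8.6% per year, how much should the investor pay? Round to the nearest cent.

Level perpetuity: PV = C / r = €21,800.00 / 0.086 = €253,488.37

€253488.37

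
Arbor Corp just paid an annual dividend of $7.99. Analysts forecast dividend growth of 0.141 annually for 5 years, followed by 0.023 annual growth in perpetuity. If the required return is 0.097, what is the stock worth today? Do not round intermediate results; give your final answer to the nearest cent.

$179.48

D_1 = 9.11659
D_2 = 10.40203
D_3 = 11.86872
D_4 = 13.54220
D_5 = 15.45165
Terminal value at year 5: TV = D_5×(1+g_2)/(r−g_2) = 15.80704/0.074 = 213.60869
P_0 = D_1/(1+r)^1 + D_2/(1+r)^2 + D_3/(1+r)^3 + D_4/(1+r)^4 + D_5/(1+r)^5 + TV/(1+r)^5
    = 8.31047 + 8.64380 + 8.99050 + 9.35110 + 9.72617 + 134.45773 = 179.47978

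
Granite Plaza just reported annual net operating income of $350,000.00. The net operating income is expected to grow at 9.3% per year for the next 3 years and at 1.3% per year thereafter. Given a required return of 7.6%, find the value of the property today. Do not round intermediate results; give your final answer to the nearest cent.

D_1 = 382550.00000
D_2 = 418127.15000
D_3 = 457012.97495
Terminal value at year 3: TV = D_3×(1+g_2)/(r−g_2) = 462954.14362/0.063 = 7348478.47023
P_0 = D_1/(1+r)^1 + D_2/(1+r)^2 + D_3/(1+r)^3 + TV/(1+r)^3
    = 355529.73978 + 361146.84533 + 366852.69698 + 5898758.44504 = 6982287.72712

$6982287.73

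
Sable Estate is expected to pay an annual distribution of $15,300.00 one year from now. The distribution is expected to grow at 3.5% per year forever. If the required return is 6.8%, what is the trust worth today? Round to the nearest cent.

Growing perpetuity: P = D₁ / (r − g) = $15,300.0000 / (0.068 − 0.035) = $463,636.36

$463636.36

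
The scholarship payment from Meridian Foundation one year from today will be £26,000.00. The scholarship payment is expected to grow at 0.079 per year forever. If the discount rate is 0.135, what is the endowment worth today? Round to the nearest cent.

Growing perpetuity: P = D₁ / (r − g) = £26,000.0000 / (0.135 − 0.079) = £464,285.71

£464285.71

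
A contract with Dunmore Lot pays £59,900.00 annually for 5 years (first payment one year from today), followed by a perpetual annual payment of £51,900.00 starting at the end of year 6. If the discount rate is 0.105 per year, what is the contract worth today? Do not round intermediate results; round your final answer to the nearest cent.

PV of 5-year annuity: £59,900.00 × [1 − (1+0.105)^−5] / 0.105 = 224197.20759
Perpetuity value at year 5: £51,900.00 / 0.105 = 494285.71429
PV of perpetuity: 494285.71429 / (1+0.105)^5 = 300031.37249
Total PV = 224197.20759 + 300031.37249 = 524228.58007

£524228.58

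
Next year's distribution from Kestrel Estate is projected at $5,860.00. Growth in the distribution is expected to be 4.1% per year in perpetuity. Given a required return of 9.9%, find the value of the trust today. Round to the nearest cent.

Growing perpetuity: P = D₁ / (r − g) = $5,860.0000 / (0.099 − 0.041) = $101,034.48

$101034.48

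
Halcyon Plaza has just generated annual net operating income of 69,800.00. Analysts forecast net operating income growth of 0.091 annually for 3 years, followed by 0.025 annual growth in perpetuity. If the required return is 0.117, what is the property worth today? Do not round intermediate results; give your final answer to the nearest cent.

924415.26

D_1 = 76151.80000
D_2 = 83081.61380
D_3 = 90642.04066
Terminal value at year 3: TV = D_3×(1+g_2)/(r−g_2) = 92908.09167/0.092 = 1009870.56165
P_0 = D_1/(1+r)^1 + D_2/(1+r)^2 + D_3/(1+r)^3 + TV/(1+r)^3
    = 68175.29096 + 66588.39967 + 65038.44588 + 724613.11982 = 924415.25632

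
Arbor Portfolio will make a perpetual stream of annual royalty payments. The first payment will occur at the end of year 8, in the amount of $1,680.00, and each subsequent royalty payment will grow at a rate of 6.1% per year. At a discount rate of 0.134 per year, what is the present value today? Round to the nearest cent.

$9543.22

Value at end of year 7: C₁ / (r − g) = $1,680.00 / (0.134 − 0.061) = $23,013.6986
Discount to today: PV = $23,013.6986 / (1 + 0.134)^7 = $23,013.6986 / 2.411523 = $9,543.22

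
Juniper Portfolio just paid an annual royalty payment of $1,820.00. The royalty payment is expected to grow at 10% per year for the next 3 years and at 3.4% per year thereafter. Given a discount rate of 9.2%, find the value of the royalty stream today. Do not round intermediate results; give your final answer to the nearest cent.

$38704.94

D_1 = 2002.00000
D_2 = 2202.20000
D_3 = 2422.42000
Terminal value at year 3: TV = D_3×(1+g_2)/(r−g_2) = 2504.78228/0.058 = 43185.90138
P_0 = D_1/(1+r)^1 + D_2/(1+r)^2 + D_3/(1+r)^3 + TV/(1+r)^3
    = 1833.33333 + 1846.76435 + 1860.29376 + 33164.54730 = 38704.93874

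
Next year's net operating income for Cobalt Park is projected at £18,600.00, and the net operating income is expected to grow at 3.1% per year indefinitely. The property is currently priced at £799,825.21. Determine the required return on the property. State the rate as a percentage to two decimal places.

P = D₁/(r − g) ⇒ r = D₁/P + g = £18,600.0000/£799,825.21 + 0.031 = 0.023255 + 0.031 = 0.054255

5.43%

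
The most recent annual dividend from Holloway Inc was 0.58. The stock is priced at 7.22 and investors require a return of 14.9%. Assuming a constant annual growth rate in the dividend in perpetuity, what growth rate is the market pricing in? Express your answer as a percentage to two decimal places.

6.36%

P = D₀(1+g)/(r−g) ⇒ P(r−g) = D₀(1+g) ⇒ g(P+D₀) = P·r − D₀
g = (P·r − D₀)/(P + D₀) = (7.22×0.149 − 0.58) / (7.22 + 0.58) = 0.063562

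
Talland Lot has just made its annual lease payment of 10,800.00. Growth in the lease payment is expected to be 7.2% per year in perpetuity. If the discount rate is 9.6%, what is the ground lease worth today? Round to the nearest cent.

D₁ = D₀ × (1 + g) = 10,800.00 × 1.072 = 11,577.6000
Growing perpetuity: P = D₁ / (r − g) = 11,577.6000 / (0.096 − 0.072) = 482,400.00

482400.00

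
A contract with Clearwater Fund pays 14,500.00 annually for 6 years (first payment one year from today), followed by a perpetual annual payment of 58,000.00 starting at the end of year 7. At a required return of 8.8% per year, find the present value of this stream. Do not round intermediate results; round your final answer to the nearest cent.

462784.36

PV of 6-year annuity: 14,500.00 × [1 − (1+0.088)^−6] / 0.088 = 65435.51733
Perpetuity value at year 6: 58,000.00 / 0.088 = 659090.90909
PV of perpetuity: 659090.90909 / (1+0.088)^6 = 397348.83976
Total PV = 65435.51733 + 397348.83976 = 462784.35710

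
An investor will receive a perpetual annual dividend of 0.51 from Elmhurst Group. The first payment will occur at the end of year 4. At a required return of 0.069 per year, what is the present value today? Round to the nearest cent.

6.05

Value at end of year 3: C / r = 0.51 / 0.069 = 7.3913
Discount to today: PV = 7.3913 / (1 + 0.069)^3 = 7.3913 / 1.221612 = 6.05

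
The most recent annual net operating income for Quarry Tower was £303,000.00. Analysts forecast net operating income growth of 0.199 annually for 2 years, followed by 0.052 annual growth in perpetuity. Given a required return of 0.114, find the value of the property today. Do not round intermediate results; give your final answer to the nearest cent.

£6632847.58

D_1 = 363297.00000
D_2 = 435593.10300
Terminal value at year 2: TV = D_2×(1+g_2)/(r−g_2) = 458243.94436/0.062 = 7391031.36058
P_0 = D_1/(1+r)^1 + D_2/(1+r)^2 + TV/(1+r)^2
    = 326119.38959 + 351002.82596 + 5955725.36945 = 6632847.58499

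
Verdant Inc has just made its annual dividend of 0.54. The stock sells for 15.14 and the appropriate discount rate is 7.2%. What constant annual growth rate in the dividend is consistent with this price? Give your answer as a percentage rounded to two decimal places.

3.51%

P = D₀(1+g)/(r−g) ⇒ P(r−g) = D₀(1+g) ⇒ g(P+D₀) = P·r − D₀
g = (P·r − D₀)/(P + D₀) = (15.14×0.072 − 0.54) / (15.14 + 0.54) = 0.035082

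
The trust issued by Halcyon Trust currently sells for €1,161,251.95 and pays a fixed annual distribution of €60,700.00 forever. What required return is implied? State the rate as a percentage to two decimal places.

5.23%

P = C/r ⇒ r = C/P = €60,700.00/€1,161,251.95 = 0.052271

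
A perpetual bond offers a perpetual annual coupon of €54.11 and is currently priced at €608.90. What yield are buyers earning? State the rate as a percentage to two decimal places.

8.89%

P = C/r ⇒ r = C/P = €54.11/€608.90 = 0.088865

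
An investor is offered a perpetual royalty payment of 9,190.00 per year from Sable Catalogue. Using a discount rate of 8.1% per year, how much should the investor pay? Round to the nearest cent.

Level perpetuity: PV = C / r = 9,190.00 / 0.081 = 113,456.79

113456.79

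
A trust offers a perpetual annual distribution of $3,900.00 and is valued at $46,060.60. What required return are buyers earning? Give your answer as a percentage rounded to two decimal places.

8.47%

P = C/r ⇒ r = C/P = $3,900.00/$46,060.60 = 0.084671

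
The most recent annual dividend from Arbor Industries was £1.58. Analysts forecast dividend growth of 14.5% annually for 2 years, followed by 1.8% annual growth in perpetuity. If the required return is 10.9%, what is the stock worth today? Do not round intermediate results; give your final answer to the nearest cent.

£22.16

D_1 = 1.80910
D_2 = 2.07142
Terminal value at year 2: TV = D_2×(1+g_2)/(r−g_2) = 2.10871/0.091 = 23.17258
P_0 = D_1/(1+r)^1 + D_2/(1+r)^2 + TV/(1+r)^2
    = 1.63129 + 1.68424 + 18.84132 = 22.15685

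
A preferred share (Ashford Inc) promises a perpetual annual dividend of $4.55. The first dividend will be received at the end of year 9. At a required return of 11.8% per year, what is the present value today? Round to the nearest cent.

Value at end of year 8: C / r = $4.55 / 0.118 = $38.5593
Discount to today: PV = $38.5593 / (1 + 0.118)^8 = $38.5593 / 2.440813 = $15.80

$15.80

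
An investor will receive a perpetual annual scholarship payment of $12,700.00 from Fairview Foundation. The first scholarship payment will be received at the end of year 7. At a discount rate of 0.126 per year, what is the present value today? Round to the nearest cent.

$49454.16

Value at end of year 6: C / r = $12,700.00 / 0.126 = $100,793.6508
Discount to today: PV = $100,793.6508 / (1 + 0.126)^6 = $100,793.6508 / 2.038123 = $49,454.16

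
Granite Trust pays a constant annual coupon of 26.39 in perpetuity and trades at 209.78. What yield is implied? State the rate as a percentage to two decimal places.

12.58%

P = C/r ⇒ r = C/P = 26.39/209.78 = 0.125798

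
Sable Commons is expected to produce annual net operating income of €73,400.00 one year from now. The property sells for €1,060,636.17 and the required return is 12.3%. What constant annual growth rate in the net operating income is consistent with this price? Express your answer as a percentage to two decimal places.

5.38%

P = D₁/(r−g) ⇒ g = r − D₁/P = 0.123 − €73,400.00/€1,060,636.17 = 0.053796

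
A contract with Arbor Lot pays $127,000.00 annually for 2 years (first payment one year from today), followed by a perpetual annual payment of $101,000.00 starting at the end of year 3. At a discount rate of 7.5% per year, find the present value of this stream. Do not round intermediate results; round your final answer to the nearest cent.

PV of 2-year annuity: $127,000.00 × [1 − (1+0.075)^−2] / 0.075 = 228036.77664
Perpetuity value at year 2: $101,000.00 / 0.075 = 1346666.66667
PV of perpetuity: 1346666.66667 / (1+0.075)^2 = 1165314.58446
Total PV = 228036.77664 + 1165314.58446 = 1393351.36110

$1393351.36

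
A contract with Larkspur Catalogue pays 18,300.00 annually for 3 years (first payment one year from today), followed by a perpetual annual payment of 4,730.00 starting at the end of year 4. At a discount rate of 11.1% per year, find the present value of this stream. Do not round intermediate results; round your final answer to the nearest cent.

75716.23

PV of 3-year annuity: 18,300.00 × [1 − (1+0.111)^−3] / 0.111 = 44642.31522
Perpetuity value at year 3: 4,730.00 / 0.111 = 42612.61261
PV of perpetuity: 42612.61261 / (1+0.111)^3 = 31073.91584
Total PV = 44642.31522 + 31073.91584 = 75716.23106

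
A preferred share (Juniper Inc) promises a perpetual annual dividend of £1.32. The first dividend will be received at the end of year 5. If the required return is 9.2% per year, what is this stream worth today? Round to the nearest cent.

£10.09

Value at end of year 4: C / r = £1.32 / 0.092 = £14.3478
Discount to today: PV = £14.3478 / (1 + 0.092)^4 = £14.3478 / 1.421970 = £10.09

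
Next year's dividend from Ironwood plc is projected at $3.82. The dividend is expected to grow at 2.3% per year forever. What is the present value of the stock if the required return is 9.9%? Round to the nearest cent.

Growing perpetuity: P = D₁ / (r − g) = $3.8200 / (0.099 − 0.023) = $50.26

$50.26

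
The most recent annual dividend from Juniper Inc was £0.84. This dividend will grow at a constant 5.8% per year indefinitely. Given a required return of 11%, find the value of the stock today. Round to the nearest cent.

£17.09

D₁ = D₀ × (1 + g) = £0.84 × 1.058 = £0.8887
Growing perpetuity: P = D₁ / (r − g) = £0.8887 / (0.11 − 0.058) = £17.09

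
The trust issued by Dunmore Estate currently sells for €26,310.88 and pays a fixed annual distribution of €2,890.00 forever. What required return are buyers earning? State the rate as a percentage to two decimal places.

P = C/r ⇒ r = C/P = €2,890.00/€26,310.88 = 0.109840

10.98%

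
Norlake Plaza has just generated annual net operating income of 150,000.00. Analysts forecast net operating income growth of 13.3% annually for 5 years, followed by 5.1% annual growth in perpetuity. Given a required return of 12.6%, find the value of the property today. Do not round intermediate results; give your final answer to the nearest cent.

2932258.96

D_1 = 169950.00000
D_2 = 192553.35000
D_3 = 218162.94555
D_4 = 247178.61731
D_5 = 280053.37341
Terminal value at year 5: TV = D_5×(1+g_2)/(r−g_2) = 294336.09545/0.075 = 3924481.27272
P_0 = D_1/(1+r)^1 + D_2/(1+r)^2 + D_3/(1+r)^3 + D_4/(1+r)^4 + D_5/(1+r)^5 + TV/(1+r)^5
    = 150932.50444 + 151870.80598 + 152814.94065 + 153764.94472 + 154720.85468 + 2168154.91026 = 2932258.96073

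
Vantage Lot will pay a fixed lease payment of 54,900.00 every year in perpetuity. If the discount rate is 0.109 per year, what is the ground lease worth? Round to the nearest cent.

503669.72

Level perpetuity: PV = C / r = 54,900.00 / 0.109 = 503,669.72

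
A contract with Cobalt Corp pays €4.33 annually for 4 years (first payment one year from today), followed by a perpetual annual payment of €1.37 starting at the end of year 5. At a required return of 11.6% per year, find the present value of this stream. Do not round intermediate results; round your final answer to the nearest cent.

PV of 4-year annuity: €4.33 × [1 − (1+0.116)^−4] / 0.116 = 13.26329
Perpetuity value at year 4: €1.37 / 0.116 = 11.81034
PV of perpetuity: 11.81034 / (1+0.116)^4 = 7.61388
Total PV = 13.26329 + 7.61388 = 20.87717

€20.88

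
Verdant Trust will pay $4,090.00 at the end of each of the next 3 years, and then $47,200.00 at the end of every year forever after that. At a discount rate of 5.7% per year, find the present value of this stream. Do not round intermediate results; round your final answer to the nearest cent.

$712194.03

PV of 3-year annuity: $4,090.00 × [1 − (1+0.057)^−3] / 0.057 = 10993.58497
Perpetuity value at year 3: $47,200.00 / 0.057 = 828070.17544
PV of perpetuity: 828070.17544 / (1+0.057)^3 = 701200.44178
Total PV = 10993.58497 + 701200.44178 = 712194.02675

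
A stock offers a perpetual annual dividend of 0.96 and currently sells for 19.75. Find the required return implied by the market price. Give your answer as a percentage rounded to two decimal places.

4.86%

P = C/r ⇒ r = C/P = 0.96/19.75 = 0.048608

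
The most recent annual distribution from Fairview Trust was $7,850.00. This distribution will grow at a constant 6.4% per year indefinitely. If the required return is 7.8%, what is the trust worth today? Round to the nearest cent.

D₁ = D₀ × (1 + g) = $7,850.00 × 1.064 = $8,352.4000
Growing perpetuity: P = D₁ / (r − g) = $8,352.4000 / (0.078 − 0.064) = $596,600.00

$596600.00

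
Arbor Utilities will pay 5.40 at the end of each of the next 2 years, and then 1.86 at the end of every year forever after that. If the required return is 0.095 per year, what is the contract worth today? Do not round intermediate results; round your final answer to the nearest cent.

PV of 2-year annuity: 5.40 × [1 − (1+0.095)^−2] / 0.095 = 9.43517
Perpetuity value at year 2: 1.86 / 0.095 = 19.57895
PV of perpetuity: 19.57895 / (1+0.095)^2 = 16.32906
Total PV = 9.43517 + 16.32906 = 25.76422

25.76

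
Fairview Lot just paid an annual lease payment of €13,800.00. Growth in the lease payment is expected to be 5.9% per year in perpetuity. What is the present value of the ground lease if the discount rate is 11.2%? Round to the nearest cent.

€275739.62

D₁ = D₀ × (1 + g) = €13,800.00 × 1.059 = €14,614.2000
Growing perpetuity: P = D₁ / (r − g) = €14,614.2000 / (0.112 − 0.059) = €275,739.62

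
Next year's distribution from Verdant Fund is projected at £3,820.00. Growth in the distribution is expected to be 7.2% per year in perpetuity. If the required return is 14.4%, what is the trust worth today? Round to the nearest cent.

£53055.56

Growing perpetuity: P = D₁ / (r − g) = £3,820.0000 / (0.144 − 0.072) = £53,055.56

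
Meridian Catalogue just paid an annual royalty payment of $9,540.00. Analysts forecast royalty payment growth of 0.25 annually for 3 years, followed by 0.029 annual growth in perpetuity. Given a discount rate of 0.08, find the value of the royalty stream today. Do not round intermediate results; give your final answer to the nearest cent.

$337049.48

D_1 = 11925.00000
D_2 = 14906.25000
D_3 = 18632.81250
Terminal value at year 3: TV = D_3×(1+g_2)/(r−g_2) = 19173.16406/0.051 = 375944.39338
P_0 = D_1/(1+r)^1 + D_2/(1+r)^2 + D_3/(1+r)^3 + TV/(1+r)^3
    = 11041.66667 + 12779.70679 + 14791.32730 + 298436.78030 = 337049.48106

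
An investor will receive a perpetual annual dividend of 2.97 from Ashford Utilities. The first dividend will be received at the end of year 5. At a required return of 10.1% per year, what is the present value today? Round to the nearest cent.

20.01

Value at end of year 4: C / r = 2.97 / 0.101 = 29.4059
Discount to today: PV = 29.4059 / (1 + 0.101)^4 = 29.4059 / 1.469431 = 20.01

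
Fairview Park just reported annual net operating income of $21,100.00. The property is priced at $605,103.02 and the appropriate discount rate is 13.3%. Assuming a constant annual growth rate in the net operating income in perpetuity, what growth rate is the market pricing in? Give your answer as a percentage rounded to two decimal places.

9.48%

P = D₀(1+g)/(r−g) ⇒ P(r−g) = D₀(1+g) ⇒ g(P+D₀) = P·r − D₀
g = (P·r − D₀)/(P + D₀) = ($605,103.02×0.133 − $21,100.00) / ($605,103.02 + $21,100.00) = 0.094823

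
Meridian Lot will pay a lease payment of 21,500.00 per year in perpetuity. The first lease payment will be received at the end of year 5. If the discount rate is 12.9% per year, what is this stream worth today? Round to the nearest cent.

102582.43

Value at end of year 4: C / r = 21,500.00 / 0.129 = 166,666.6667
Discount to today: PV = 166,666.6667 / (1 + 0.129)^4 = 166,666.6667 / 1.624710 = 102,582.43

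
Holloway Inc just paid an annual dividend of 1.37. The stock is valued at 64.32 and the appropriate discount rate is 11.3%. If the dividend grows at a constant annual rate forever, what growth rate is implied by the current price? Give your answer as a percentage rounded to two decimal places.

8.98%

P = D₀(1+g)/(r−g) ⇒ P(r−g) = D₀(1+g) ⇒ g(P+D₀) = P·r − D₀
g = (P·r − D₀)/(P + D₀) = (64.32×0.113 − 1.37) / (64.32 + 1.37) = 0.089788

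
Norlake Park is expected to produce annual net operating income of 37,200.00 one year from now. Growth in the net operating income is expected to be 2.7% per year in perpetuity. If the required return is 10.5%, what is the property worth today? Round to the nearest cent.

476923.08

Growing perpetuity: P = D₁ / (r − g) = 37,200.0000 / (0.105 − 0.027) = 476,923.08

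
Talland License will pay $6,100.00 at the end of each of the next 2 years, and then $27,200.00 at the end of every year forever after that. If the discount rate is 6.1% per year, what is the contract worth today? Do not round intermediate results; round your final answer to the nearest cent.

PV of 2-year annuity: $6,100.00 × [1 − (1+0.061)^−2] / 0.061 = 11168.04253
Perpetuity value at year 2: $27,200.00 / 0.061 = 445901.63934
PV of perpetuity: 445901.63934 / (1+0.061)^2 = 396103.15464
Total PV = 11168.04253 + 396103.15464 = 407271.19717

$407271.20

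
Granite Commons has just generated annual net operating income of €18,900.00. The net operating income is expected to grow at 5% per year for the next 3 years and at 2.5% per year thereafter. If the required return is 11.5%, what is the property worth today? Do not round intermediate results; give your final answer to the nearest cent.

€230099.68

D_1 = 19845.00000
D_2 = 20837.25000
D_3 = 21879.11250
Terminal value at year 3: TV = D_3×(1+g_2)/(r−g_2) = 22426.09031/0.09 = 249178.78125
P_0 = D_1/(1+r)^1 + D_2/(1+r)^2 + D_3/(1+r)^3 + TV/(1+r)^3
    = 17798.20628 + 16760.64268 + 15783.56486 + 179757.26645 = 230099.68027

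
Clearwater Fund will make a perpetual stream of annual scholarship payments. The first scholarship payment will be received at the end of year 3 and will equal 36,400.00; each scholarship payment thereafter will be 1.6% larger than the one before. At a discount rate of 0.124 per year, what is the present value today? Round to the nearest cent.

Value at end of year 2: C₁ / (r − g) = 36,400.00 / (0.124 − 0.016) = 337,037.0370
Discount to today: PV = 337,037.0370 / (1 + 0.124)^2 = 337,037.0370 / 1.263376 = 266,774.92

266774.92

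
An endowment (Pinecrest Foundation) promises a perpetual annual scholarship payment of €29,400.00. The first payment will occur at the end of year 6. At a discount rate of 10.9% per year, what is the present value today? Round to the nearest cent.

€160791.51

Value at end of year 5: C / r = €29,400.00 / 0.109 = €269,724.7706
Discount to today: PV = €269,724.7706 / (1 + 0.109)^5 = €269,724.7706 / 1.677481 = €160,791.51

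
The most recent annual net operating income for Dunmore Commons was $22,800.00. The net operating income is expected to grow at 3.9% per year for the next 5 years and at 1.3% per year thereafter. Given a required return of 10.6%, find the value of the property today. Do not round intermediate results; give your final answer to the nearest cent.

D_1 = 23689.20000
D_2 = 24613.07880
D_3 = 25572.98887
D_4 = 26570.33544
D_5 = 27606.57852
Terminal value at year 5: TV = D_5×(1+g_2)/(r−g_2) = 27965.46404/0.093 = 300703.91443
P_0 = D_1/(1+r)^1 + D_2/(1+r)^2 + D_3/(1+r)^3 + D_4/(1+r)^4 + D_5/(1+r)^5 + TV/(1+r)^5
    = 21418.80651 + 20121.28387 + 18902.36342 + 17757.28354 + 16681.57107 + 181703.56440 = 276584.87281

$276584.87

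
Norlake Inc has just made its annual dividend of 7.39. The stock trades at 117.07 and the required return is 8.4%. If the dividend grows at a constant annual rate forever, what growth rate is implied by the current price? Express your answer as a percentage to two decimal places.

1.96%

P = D₀(1+g)/(r−g) ⇒ P(r−g) = D₀(1+g) ⇒ g(P+D₀) = P·r − D₀
g = (P·r − D₀)/(P + D₀) = (117.07×0.084 − 7.39) / (117.07 + 7.39) = 0.019636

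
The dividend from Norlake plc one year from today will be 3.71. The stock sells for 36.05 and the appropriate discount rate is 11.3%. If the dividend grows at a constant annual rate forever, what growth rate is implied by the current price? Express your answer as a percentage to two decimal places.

P = D₁/(r−g) ⇒ g = r − D₁/P = 0.113 − 3.71/36.05 = 0.010087

1.01%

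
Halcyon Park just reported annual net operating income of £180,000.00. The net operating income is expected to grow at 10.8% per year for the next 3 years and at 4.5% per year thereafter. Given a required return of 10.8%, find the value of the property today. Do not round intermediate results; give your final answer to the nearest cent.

£3525714.29

D_1 = 199440.00000
D_2 = 220979.52000
D_3 = 244845.30816
Terminal value at year 3: TV = D_3×(1+g_2)/(r−g_2) = 255863.34703/0.063 = 4061322.96869
P_0 = D_1/(1+r)^1 + D_2/(1+r)^2 + D_3/(1+r)^3 + TV/(1+r)^3
    = 180000.00000 + 180000.00000 + 180000.00000 + 2985714.28571 = 3525714.28571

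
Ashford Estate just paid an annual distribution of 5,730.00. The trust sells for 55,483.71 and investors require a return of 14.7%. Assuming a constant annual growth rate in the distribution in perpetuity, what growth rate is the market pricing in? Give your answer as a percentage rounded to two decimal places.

P = D₀(1+g)/(r−g) ⇒ P(r−g) = D₀(1+g) ⇒ g(P+D₀) = P·r − D₀
g = (P·r − D₀)/(P + D₀) = (55,483.71×0.147 − 5,730.00) / (55,483.71 + 5,730.00) = 0.039633

3.96%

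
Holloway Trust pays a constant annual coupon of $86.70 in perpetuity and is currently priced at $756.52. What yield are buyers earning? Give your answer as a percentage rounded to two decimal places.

11.46%

P = C/r ⇒ r = C/P = $86.70/$756.52 = 0.114604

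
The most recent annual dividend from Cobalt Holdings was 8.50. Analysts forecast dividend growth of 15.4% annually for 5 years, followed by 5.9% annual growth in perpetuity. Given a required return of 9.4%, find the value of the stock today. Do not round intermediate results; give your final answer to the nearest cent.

385.91

D_1 = 9.80900
D_2 = 11.31959
D_3 = 13.06280
D_4 = 15.07447
D_5 = 17.39594
Terminal value at year 5: TV = D_5×(1+g_2)/(r−g_2) = 18.42230/0.035 = 526.35153
P_0 = D_1/(1+r)^1 + D_2/(1+r)^2 + D_3/(1+r)^3 + D_4/(1+r)^4 + D_5/(1+r)^5 + TV/(1+r)^5
    = 8.96618 + 9.45793 + 9.97664 + 10.52381 + 11.10098 + 335.88397 = 385.90950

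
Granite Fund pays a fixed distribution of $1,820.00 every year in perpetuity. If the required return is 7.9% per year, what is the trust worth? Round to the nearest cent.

Level perpetuity: PV = C / r = $1,820.00 / 0.079 = $23,037.97

$23037.97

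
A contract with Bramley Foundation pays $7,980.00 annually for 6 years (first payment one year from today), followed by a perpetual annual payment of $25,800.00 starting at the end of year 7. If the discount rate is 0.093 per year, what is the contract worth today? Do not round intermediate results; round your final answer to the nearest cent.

PV of 6-year annuity: $7,980.00 × [1 − (1+0.093)^−6] / 0.093 = 35479.69169
Perpetuity value at year 6: $25,800.00 / 0.093 = 277419.35484
PV of perpetuity: 277419.35484 / (1+0.093)^6 = 162710.57720
Total PV = 35479.69169 + 162710.57720 = 198190.26889

$198190.27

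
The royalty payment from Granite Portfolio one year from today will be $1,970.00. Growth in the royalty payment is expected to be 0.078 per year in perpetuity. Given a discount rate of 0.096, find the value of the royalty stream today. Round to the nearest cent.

Growing perpetuity: P = D₁ / (r − g) = $1,970.0000 / (0.096 − 0.078) = $109,444.44

$109444.44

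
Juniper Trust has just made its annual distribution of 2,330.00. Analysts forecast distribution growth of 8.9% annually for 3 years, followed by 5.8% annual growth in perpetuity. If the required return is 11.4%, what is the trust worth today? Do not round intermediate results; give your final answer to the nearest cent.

47803.63

D_1 = 2537.37000
D_2 = 2763.19593
D_3 = 3009.12037
Terminal value at year 3: TV = D_3×(1+g_2)/(r−g_2) = 3183.64935/0.056 = 56850.88123
P_0 = D_1/(1+r)^1 + D_2/(1+r)^2 + D_3/(1+r)^3 + TV/(1+r)^3
    = 2277.71095 + 2226.59536 + 2176.62688 + 41122.70066 = 47803.63385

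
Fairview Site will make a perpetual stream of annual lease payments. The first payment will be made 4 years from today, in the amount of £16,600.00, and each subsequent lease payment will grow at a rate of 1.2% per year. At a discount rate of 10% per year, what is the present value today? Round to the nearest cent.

£141725.29

Value at end of year 3: C₁ / (r − g) = £16,600.00 / (0.1 − 0.012) = £188,636.3636
Discount to today: PV = £188,636.3636 / (1 + 0.1)^3 = £188,636.3636 / 1.331000 = £141,725.29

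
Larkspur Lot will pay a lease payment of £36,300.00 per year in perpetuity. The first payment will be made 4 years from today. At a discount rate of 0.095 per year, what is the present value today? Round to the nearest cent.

£291031.95

Value at end of year 3: C / r = £36,300.00 / 0.095 = £382,105.2632
Discount to today: PV = £382,105.2632 / (1 + 0.095)^3 = £382,105.2632 / 1.312932 = £291,031.95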